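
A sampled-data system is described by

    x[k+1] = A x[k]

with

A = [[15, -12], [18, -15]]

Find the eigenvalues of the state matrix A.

-3, 3

det(zI - A) = z^2 - (tr A)z + det A, with tr A = 15 + (-15) = 0 and det A = 15·(-15) - (-12)·18 = -225 - (-216) = -9.
So p(z) = det(zI - A) = z^2 - 9.
Factor z^2 - 9: two numbers with sum 0 and product -9 are 3 and -3, so z^2 - 9 = (z - 3)(z + 3).
Hence p(z) = (z - 3) (z + 3), with roots -3, 3.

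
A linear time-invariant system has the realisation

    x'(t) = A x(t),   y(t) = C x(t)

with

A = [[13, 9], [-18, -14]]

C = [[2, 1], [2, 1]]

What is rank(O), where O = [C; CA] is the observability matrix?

CA = [[8, 4], [8, 4]]
Observability matrix O = [C; CA] = [[2, 1], [2, 1], [8, 4], [8, 4]]
Every row of O is a scalar multiple of row 1 = [2, 1] (multipliers 1, 1, 4, 4), so the rows span a one-dimensional space.
O ≠ 0, hence rank(O) = 1.
rank(O) = 1 < n = 2, so the pair (A, C) is not completely observable.

1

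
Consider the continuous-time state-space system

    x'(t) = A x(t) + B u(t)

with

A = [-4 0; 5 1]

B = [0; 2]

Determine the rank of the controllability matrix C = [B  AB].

1

AB = [[0], [2]]
Controllability matrix C = [B  AB] = [[0, 0], [2, 2]]
Every column of C is a scalar multiple of column 1 = [0, 2] (multipliers 1, 1), so the columns span a one-dimensional space.
C ≠ 0, hence rank(C) = 1.
rank(C) = 1 < n = 2, so the pair (A, B) is not completely controllable.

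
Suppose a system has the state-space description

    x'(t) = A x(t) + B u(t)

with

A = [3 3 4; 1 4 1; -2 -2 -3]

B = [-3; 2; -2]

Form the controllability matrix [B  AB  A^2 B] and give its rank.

3

AB = [[-11], [3], [8]]
A^2B = [[8], [9], [-8]]
Controllability matrix C = [B  AB  A^2B] = [[-3, -11, 8], [2, 3, 9], [-2, 8, -8]]
det(C) = (-3)·(3·(-8) - 9·8) - (-11)·(2·(-8) - 9·(-2)) + 8·(2·8 - 3·(-2)) = (-3)·(-96) - (-11)·2 + 8·22 = 486 ≠ 0, so rank(C) = 3.
rank(C) = 3 = n, so the pair (A, B) is completely controllable.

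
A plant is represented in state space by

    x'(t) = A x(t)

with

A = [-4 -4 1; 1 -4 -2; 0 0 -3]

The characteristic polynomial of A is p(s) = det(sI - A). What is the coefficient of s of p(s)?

Expand det(sI - A) for the 3×3 matrix.
p(s) = s^3 + 11s^2 + 44s + 60.
(Check: constant term = det(-A) = (-1)^3 det A = 60; coefficient of s^2 = -tr A = 11.)
The coefficient of s is 44.

44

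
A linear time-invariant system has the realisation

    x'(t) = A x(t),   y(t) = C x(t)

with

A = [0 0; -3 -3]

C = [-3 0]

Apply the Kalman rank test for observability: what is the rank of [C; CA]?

CA = [[0, 0]]
Observability matrix O = [C; CA] = [[-3, 0], [0, 0]]
Every row of O is a scalar multiple of row 1 = [-3, 0] (multipliers 1, 0), so the rows span a one-dimensional space.
O ≠ 0, hence rank(O) = 1.
rank(O) = 1 < n = 2, so the pair (A, C) is not completely observable.

1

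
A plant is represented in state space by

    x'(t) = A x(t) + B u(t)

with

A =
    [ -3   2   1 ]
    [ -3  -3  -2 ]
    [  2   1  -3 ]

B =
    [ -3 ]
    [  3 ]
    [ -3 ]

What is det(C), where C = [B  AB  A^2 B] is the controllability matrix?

-108

AB = [[12], [6], [6]]
A^2B = [[-18], [-66], [12]]
Controllability matrix C = [B  AB  A^2B] = [[-3, 12, -18], [3, 6, -66], [-3, 6, 12]]
Expanding along the first row, det(C) = (-3)·(6·12 - (-66)·6) - 12·(3·12 - (-66)·(-3)) + (-18)·(3·6 - 6·(-3)) = (-3)·468 - 12·(-162) + (-18)·36 = -108
Since det(C) ≠ 0, rank(C) = 3 and the system is completely controllable.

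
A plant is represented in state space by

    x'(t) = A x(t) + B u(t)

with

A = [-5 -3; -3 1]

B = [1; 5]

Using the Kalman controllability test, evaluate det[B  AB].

AB = [[-20], [2]]
Controllability matrix C = [B  AB] = [[1, -20], [5, 2]]
det(C) = 1·2 - (-20)·5 = 2 - (-100) = 102
Since det(C) ≠ 0, rank(C) = 2 and the system is completely controllable.

102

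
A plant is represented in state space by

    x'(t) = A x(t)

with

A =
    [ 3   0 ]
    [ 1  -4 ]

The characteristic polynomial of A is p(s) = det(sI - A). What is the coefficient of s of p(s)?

1

For a 2×2 matrix, det(sI - A) = s^2 - (tr A)s + det A.
tr A = -1, det A = -12.
So p(s) = s^2 + s - 12.
The coefficient of s is 1.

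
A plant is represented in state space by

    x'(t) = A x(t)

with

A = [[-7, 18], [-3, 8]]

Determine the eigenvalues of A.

-1, 2

det(sI - A) = s^2 - (tr A)s + det A, with tr A = (-7) + 8 = 1 and det A = (-7)·8 - 18·(-3) = -56 - (-54) = -2.
So p(s) = det(sI - A) = s^2 - s - 2.
Factor s^2 - s - 2: two numbers with sum 1 and product -2 are 2 and -1, so s^2 - s - 2 = (s - 2)(s + 1).
Hence p(s) = (s - 2) (s + 1), with roots -1, 2.
At least one eigenvalue has non-negative real part, so the system is not asymptotically stable.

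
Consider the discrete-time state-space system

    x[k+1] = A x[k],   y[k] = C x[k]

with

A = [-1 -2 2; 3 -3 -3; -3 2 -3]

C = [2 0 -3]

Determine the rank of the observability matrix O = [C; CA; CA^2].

CA = [[7, -10, 13]]
CA^2 = [[-76, 42, 5]]
Observability matrix O = [C; CA; CA^2] = [[2, 0, -3], [7, -10, 13], [-76, 42, 5]]
det(O) = 2·((-10)·5 - 13·42) - 0·(7·5 - 13·(-76)) + (-3)·(7·42 - (-10)·(-76)) = 2·(-596) - 0·1023 + (-3)·(-466) = 206 ≠ 0, so rank(O) = 3.
rank(O) = 3 = n, so the pair (A, C) is completely observable.

3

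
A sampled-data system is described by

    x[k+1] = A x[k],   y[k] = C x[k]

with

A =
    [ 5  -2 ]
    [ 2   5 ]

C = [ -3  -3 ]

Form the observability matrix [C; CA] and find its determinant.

CA = [[-21, -9]]
Observability matrix O = [C; CA] = [[-3, -3], [-21, -9]]
det(O) = (-3)·(-9) - (-3)·(-21) = 27 - 63 = -36
Since det(O) ≠ 0, rank(O) = 2 and the system is completely observable.

-36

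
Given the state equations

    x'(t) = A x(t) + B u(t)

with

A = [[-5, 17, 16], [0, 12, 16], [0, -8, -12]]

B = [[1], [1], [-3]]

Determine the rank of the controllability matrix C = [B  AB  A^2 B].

AB = [[-36], [-36], [28]]
A^2B = [[16], [16], [-48]]
Controllability matrix C = [B  AB  A^2B] = [[1, -36, 16], [1, -36, 16], [-3, 28, -48]]
The rows r1, r2, r3 of C are linearly dependent: -r1 + r2 = 0 (check each entry), so rank(C) ≤ 2.
The 2×2 minor from rows 1, 3, columns 1, 2 is 1·28 - (-36)·(-3) = 28 - 108 = -80 ≠ 0, so rank(C) = 2.
rank(C) = 2 < n = 3, so the pair (A, B) is not completely controllable.

2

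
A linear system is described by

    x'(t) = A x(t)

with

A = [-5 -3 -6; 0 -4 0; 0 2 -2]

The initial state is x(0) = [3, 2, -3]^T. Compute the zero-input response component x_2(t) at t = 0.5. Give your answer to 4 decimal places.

0.2707

det(sI - A) = s^3 - (tr A)s^2 + (M11 + M22 + M33)s - det A, where Mii is the 2×2 principal minor of A obtained by deleting row i and column i.
tr A = (-5) + (-4) + (-2) = -11; M11 = (-4)·(-2) - 0·2 = 8 - 0 = 8; M22 = (-5)·(-2) - (-6)·0 = 10 - 0 = 10; M33 = (-5)·(-4) - (-3)·0 = 20 - 0 = 20; sum of minors = 38.
det A = (-5)·((-4)·(-2) - 0·2) - (-3)·(0·(-2) - 0·0) + (-6)·(0·2 - (-4)·0) = (-5)·8 - (-3)·0 + (-6)·0 = -40.
So p(s) = det(sI - A) = s^3 + 11s^2 + 38s + 40.
Rational-root test: any integer root divides 40. Testing small divisors, s = -2 works: p(-2) = -8 + 44 + (-76) + 40 = 0, so (s + 2) is a factor.
Dividing, p(s) = (s + 2)(s^2 + 9s + 20).
Factor s^2 + 9s + 20: two numbers with sum -9 and product 20 are -4 and -5, so s^2 + 9s + 20 = (s + 4)(s + 5).
Hence p(s) = (s + 2) (s + 4) (s + 5), with roots -5, -4, -2.
The eigenvalues -5, -4, -2 are distinct and real, so A is diagonalisable and x(t) = e^{At} x(0) = V diag(e^{λ_i t}) V^{-1} x(0), where the columns of V are the eigenvectors.
λ = -5: A - (-5)I = [[0, -3, -6], [0, 1, 0], [0, 2, 3]]. v must be orthogonal to every row; (row 1) × (row 2) = [6, 0, 0], so take v_1 = [1, 0, 0]^T.
λ = -4: A - (-4)I = [[-1, -3, -6], [0, 0, 0], [0, 2, 2]]. v must be orthogonal to every row; (row 1) × (row 3) = [6, 2, -2], so take v_2 = [-3, -1, 1]^T.
λ = -2: A - (-2)I = [[-3, -3, -6], [0, -2, 0], [0, 2, 0]]. v must be orthogonal to every row; (row 1) × (row 2) = [-12, 0, 6], so take v_3 = [-2, 0, 1]^T.
V = [v_1 v_2 v_3] = [[1, -3, -2], [0, -1, 0], [0, 1, 1]] has det V = -1, so V^{-1} = adj(V)/det V = [[1, -1, 2], [0, -1, 0], [0, 1, 1]].
Modal coordinates z(0) = V^{-1} x(0): 1·3 + (-1)·2 + 2·(-3) = -5; 0·3 + (-1)·2 + 0·(-3) = -2; 0·3 + 1·2 + 1·(-3) = -1; so z(0) = [-5, -2, -1]^T.
x_2(t) = Σ_i (v_i)_2 · z_i(0) · e^{λ_i t} (row 2 of V times the modal terms).
x_2(0.5) = 0·(-5)·e^{-5·0.5} + (-1)·(-2)·e^{-4·0.5} + 0·(-1)·e^{-2·0.5} = 0·0.082085 + 2·0.135335 + 0·0.367879 = 0.2707.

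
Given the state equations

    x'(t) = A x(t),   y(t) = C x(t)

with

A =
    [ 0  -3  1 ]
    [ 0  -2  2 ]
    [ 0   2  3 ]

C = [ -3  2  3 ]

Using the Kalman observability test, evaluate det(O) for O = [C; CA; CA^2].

-1776

CA = [[0, 11, 10]]
CA^2 = [[0, -2, 52]]
Observability matrix O = [C; CA; CA^2] = [[-3, 2, 3], [0, 11, 10], [0, -2, 52]]
Expanding along the first row, det(O) = (-3)·(11·52 - 10·(-2)) - 2·(0·52 - 10·0) + 3·(0·(-2) - 11·0) = (-3)·592 - 2·0 + 3·0 = -1776
Since det(O) ≠ 0, rank(O) = 3 and the system is completely observable.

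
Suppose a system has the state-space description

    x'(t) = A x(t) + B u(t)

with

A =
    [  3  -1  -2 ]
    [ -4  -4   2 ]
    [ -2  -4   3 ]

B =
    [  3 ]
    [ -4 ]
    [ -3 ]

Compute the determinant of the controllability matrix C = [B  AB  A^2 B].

AB = [[19], [-2], [1]]
A^2B = [[57], [-66], [-27]]
Controllability matrix C = [B  AB  A^2B] = [[3, 19, 57], [-4, -2, -66], [-3, 1, -27]]
Expanding along the first row, det(C) = 3·((-2)·(-27) - (-66)·1) - 19·((-4)·(-27) - (-66)·(-3)) + 57·((-4)·1 - (-2)·(-3)) = 3·120 - 19·(-90) + 57·(-10) = 1500
Since det(C) ≠ 0, rank(C) = 3 and the system is completely controllable.

1500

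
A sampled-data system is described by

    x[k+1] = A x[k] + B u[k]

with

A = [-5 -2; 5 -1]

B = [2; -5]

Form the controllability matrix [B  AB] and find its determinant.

30

AB = [[0], [15]]
Controllability matrix C = [B  AB] = [[2, 0], [-5, 15]]
det(C) = 2·15 - 0·(-5) = 30 - 0 = 30
Since det(C) ≠ 0, rank(C) = 2 and the system is completely controllable.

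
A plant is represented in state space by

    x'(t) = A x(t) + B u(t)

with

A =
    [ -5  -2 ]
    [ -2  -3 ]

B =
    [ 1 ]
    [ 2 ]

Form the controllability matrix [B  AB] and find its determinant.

AB = [[-9], [-8]]
Controllability matrix C = [B  AB] = [[1, -9], [2, -8]]
det(C) = 1·(-8) - (-9)·2 = -8 - (-18) = 10
Since det(C) ≠ 0, rank(C) = 2 and the system is completely controllable.

10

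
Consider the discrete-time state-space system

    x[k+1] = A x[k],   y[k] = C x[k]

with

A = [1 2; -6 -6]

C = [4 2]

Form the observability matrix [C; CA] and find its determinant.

CA = [[-8, -4]]
Observability matrix O = [C; CA] = [[4, 2], [-8, -4]]
det(O) = 4·(-4) - 2·(-8) = -16 - (-16) = 0
Since det(O) = 0, rank(O) < 2 and the system is not completely observable.

0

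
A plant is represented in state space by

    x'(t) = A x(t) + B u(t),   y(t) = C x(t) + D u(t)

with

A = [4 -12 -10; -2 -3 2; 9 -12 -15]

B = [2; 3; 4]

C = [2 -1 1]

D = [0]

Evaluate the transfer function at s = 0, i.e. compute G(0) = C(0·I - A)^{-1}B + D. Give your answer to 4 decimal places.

-9.4667

G(0) = C(-A)^{-1}B + D = -C A^{-1} B + D.
det A = -90, so A^{-1} = (1/-90)·adj(A) = [[-23/30, 2/3, 3/5], [2/15, -1/3, -2/15], [-17/30, 2/3, 2/5]]
A^{-1} B = [43/15, -19/15, 37/15]^T
C A^{-1} B = 142/15
G(0) = D - C A^{-1} B = 0 - (142/15) = -142/15 ≈ -9.4667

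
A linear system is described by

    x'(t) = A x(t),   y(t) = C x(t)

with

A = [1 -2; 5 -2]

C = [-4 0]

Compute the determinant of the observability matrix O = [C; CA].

-32

CA = [[-4, 8]]
Observability matrix O = [C; CA] = [[-4, 0], [-4, 8]]
det(O) = (-4)·8 - 0·(-4) = -32 - 0 = -32
Since det(O) ≠ 0, rank(O) = 2 and the system is completely observable.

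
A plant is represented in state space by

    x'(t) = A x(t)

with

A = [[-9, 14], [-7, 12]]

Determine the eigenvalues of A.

-2, 5

det(sI - A) = s^2 - (tr A)s + det A, with tr A = (-9) + 12 = 3 and det A = (-9)·12 - 14·(-7) = -108 - (-98) = -10.
So p(s) = det(sI - A) = s^2 - 3s - 10.
Factor s^2 - 3s - 10: two numbers with sum 3 and product -10 are 5 and -2, so s^2 - 3s - 10 = (s - 5)(s + 2).
Hence p(s) = (s - 5) (s + 2), with roots -2, 5.
At least one eigenvalue has non-negative real part, so the system is not asymptotically stable.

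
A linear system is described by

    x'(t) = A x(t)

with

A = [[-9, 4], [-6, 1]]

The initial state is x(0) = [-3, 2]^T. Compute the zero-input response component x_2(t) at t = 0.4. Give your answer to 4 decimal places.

2.7586

det(sI - A) = s^2 - (tr A)s + det A, with tr A = (-9) + 1 = -8 and det A = (-9)·1 - 4·(-6) = -9 - (-24) = 15.
So p(s) = det(sI - A) = s^2 + 8s + 15.
Factor s^2 + 8s + 15: two numbers with sum -8 and product 15 are -3 and -5, so s^2 + 8s + 15 = (s + 3)(s + 5).
Hence p(s) = (s + 3) (s + 5), with roots -5, -3.
The eigenvalues -5, -3 are distinct and real, so A is diagonalisable and x(t) = e^{At} x(0) = V diag(e^{λ_i t}) V^{-1} x(0), where the columns of V are the eigenvectors.
λ = -5: A - (-5)I = [[-4, 4], [-6, 6]]. Row 1 gives (-4)·v1 + 4·v2 = 0, so take v_1 = [1, 1]^T.
λ = -3: A - (-3)I = [[-6, 4], [-6, 4]]. Row 1 gives (-6)·v1 + 4·v2 = 0, so take v_2 = [2, 3]^T.
V = [v_1 v_2] = [[1, 2], [1, 3]] has det V = 1, so V^{-1} = adj(V)/det V = [[3, -2], [-1, 1]].
Modal coordinates z(0) = V^{-1} x(0): 3·(-3) + (-2)·2 = -13; (-1)·(-3) + 1·2 = 5; so z(0) = [-13, 5]^T.
x_2(t) = Σ_i (v_i)_2 · z_i(0) · e^{λ_i t} (row 2 of V times the modal terms).
x_2(0.4) = 1·(-13)·e^{-5·0.4} + 3·5·e^{-3·0.4} = (-13)·0.135335 + 15·0.301194 = 2.7586.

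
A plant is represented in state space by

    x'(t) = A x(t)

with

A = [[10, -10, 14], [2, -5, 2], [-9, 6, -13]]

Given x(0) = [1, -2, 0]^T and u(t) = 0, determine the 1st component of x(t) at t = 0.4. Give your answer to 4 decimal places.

det(sI - A) = s^3 - (tr A)s^2 + (M11 + M22 + M33)s - det A, where Mii is the 2×2 principal minor of A obtained by deleting row i and column i.
tr A = 10 + (-5) + (-13) = -8; M11 = (-5)·(-13) - 2·6 = 65 - 12 = 53; M22 = 10·(-13) - 14·(-9) = -130 - (-126) = -4; M33 = 10·(-5) - (-10)·2 = -50 - (-20) = -30; sum of minors = 19.
det A = 10·((-5)·(-13) - 2·6) - (-10)·(2·(-13) - 2·(-9)) + 14·(2·6 - (-5)·(-9)) = 10·53 - (-10)·(-8) + 14·(-33) = -12.
So p(s) = det(sI - A) = s^3 + 8s^2 + 19s + 12.
Rational-root test: any integer root divides 12. Testing small divisors, s = -1 works: p(-1) = -1 + 8 + (-19) + 12 = 0, so (s + 1) is a factor.
Dividing, p(s) = (s + 1)(s^2 + 7s + 12).
Factor s^2 + 7s + 12: two numbers with sum -7 and product 12 are -3 and -4, so s^2 + 7s + 12 = (s + 3)(s + 4).
Hence p(s) = (s + 1) (s + 3) (s + 4), with roots -4, -3, -1.
The eigenvalues -4, -3, -1 are distinct and real, so A is diagonalisable and x(t) = e^{At} x(0) = V diag(e^{λ_i t}) V^{-1} x(0), where the columns of V are the eigenvectors.
λ = -4: A - (-4)I = [[14, -10, 14], [2, -1, 2], [-9, 6, -9]]. v must be orthogonal to every row; (row 1) × (row 2) = [-6, 0, 6], so take v_1 = [1, 0, -1]^T.
λ = -3: A - (-3)I = [[13, -10, 14], [2, -2, 2], [-9, 6, -10]]. v must be orthogonal to every row; (row 1) × (row 2) = [8, 2, -6], so take v_2 = [4, 1, -3]^T.
λ = -1: A - (-1)I = [[11, -10, 14], [2, -4, 2], [-9, 6, -12]]. v must be orthogonal to every row; (row 1) × (row 2) = [36, 6, -24], so take v_3 = [6, 1, -4]^T.
V = [v_1 v_2 v_3] = [[1, 4, 6], [0, 1, 1], [-1, -3, -4]] has det V = 1, so V^{-1} = adj(V)/det V = [[-1, -2, -2], [-1, 2, -1], [1, -1, 1]].
Modal coordinates z(0) = V^{-1} x(0): (-1)·1 + (-2)·(-2) + (-2)·0 = 3; (-1)·1 + 2·(-2) + (-1)·0 = -5; 1·1 + (-1)·(-2) + 1·0 = 3; so z(0) = [3, -5, 3]^T.
x_1(t) = Σ_i (v_i)_1 · z_i(0) · e^{λ_i t} (row 1 of V times the modal terms).
x_1(0.4) = 1·3·e^{-4·0.4} + 4·(-5)·e^{-3·0.4} + 6·3·e^{-1·0.4} = 3·0.201897 + (-20)·0.301194 + 18·0.670320 = 6.6476.

6.6476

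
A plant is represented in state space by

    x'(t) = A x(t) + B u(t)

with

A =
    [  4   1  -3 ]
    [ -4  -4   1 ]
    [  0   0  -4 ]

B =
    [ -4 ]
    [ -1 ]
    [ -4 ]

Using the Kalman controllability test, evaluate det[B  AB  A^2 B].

-432

AB = [[-5], [16], [16]]
A^2B = [[-52], [-28], [-64]]
Controllability matrix C = [B  AB  A^2B] = [[-4, -5, -52], [-1, 16, -28], [-4, 16, -64]]
Expanding along the first row, det(C) = (-4)·(16·(-64) - (-28)·16) - (-5)·((-1)·(-64) - (-28)·(-4)) + (-52)·((-1)·16 - 16·(-4)) = (-4)·(-576) - (-5)·(-48) + (-52)·48 = -432
Since det(C) ≠ 0, rank(C) = 3 and the system is completely controllable.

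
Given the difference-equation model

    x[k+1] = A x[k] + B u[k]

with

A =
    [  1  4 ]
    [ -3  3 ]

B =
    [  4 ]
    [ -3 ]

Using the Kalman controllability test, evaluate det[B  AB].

-108

AB = [[-8], [-21]]
Controllability matrix C = [B  AB] = [[4, -8], [-3, -21]]
det(C) = 4·(-21) - (-8)·(-3) = -84 - 24 = -108
Since det(C) ≠ 0, rank(C) = 2 and the system is completely controllable.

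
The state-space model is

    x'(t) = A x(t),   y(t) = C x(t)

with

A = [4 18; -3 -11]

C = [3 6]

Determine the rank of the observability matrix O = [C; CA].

1

CA = [[-6, -12]]
Observability matrix O = [C; CA] = [[3, 6], [-6, -12]]
Every row of O is a scalar multiple of row 1 = [3, 6] (multipliers 1, -2), so the rows span a one-dimensional space.
O ≠ 0, hence rank(O) = 1.
rank(O) = 1 < n = 2, so the pair (A, C) is not completely observable.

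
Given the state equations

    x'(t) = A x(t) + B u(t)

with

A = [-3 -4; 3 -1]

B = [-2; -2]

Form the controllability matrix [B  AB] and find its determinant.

36

AB = [[14], [-4]]
Controllability matrix C = [B  AB] = [[-2, 14], [-2, -4]]
det(C) = (-2)·(-4) - 14·(-2) = 8 - (-28) = 36
Since det(C) ≠ 0, rank(C) = 2 and the system is completely controllable.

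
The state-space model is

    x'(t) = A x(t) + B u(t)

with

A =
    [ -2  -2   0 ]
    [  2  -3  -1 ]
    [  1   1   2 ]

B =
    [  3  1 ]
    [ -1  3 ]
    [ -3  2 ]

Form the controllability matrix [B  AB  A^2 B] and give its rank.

3

AB = [[-4, -8], [12, -9], [-4, 8]]
A^2B = [[-16, 34], [-40, 3], [0, -1]]
Controllability matrix C = [B  AB  A^2B] = [[3, 1, -4, -8, -16, 34], [-1, 3, 12, -9, -40, 3], [-3, 2, -4, 8, 0, -1]]
Take the 3×3 submatrix of C formed by columns 1, 2, 3: [[3, 1, -4], [-1, 3, 12], [-3, 2, -4]]. Its determinant is 3·(3·(-4) - 12·2) - 1·((-1)·(-4) - 12·(-3)) + (-4)·((-1)·2 - 3·(-3)) = 3·(-36) - 1·40 + (-4)·7 = -176 ≠ 0.
So rank(C) ≥ 3; since C has 3 rows, rank(C) = 3.
rank(C) = 3 = n, so the pair (A, B) is completely controllable.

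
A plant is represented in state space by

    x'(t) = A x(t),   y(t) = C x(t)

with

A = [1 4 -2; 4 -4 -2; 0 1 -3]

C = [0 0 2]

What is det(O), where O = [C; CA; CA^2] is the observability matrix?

-32

CA = [[0, 2, -6]]
CA^2 = [[8, -14, 14]]
Observability matrix O = [C; CA; CA^2] = [[0, 0, 2], [0, 2, -6], [8, -14, 14]]
Expanding along the first row, det(O) = 0·(2·14 - (-6)·(-14)) - 0·(0·14 - (-6)·8) + 2·(0·(-14) - 2·8) = 0·(-56) - 0·48 + 2·(-16) = -32
Since det(O) ≠ 0, rank(O) = 3 and the system is completely observable.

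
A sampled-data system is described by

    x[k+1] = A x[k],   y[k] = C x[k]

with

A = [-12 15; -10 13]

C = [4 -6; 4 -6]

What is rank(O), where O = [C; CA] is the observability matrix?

1

CA = [[12, -18], [12, -18]]
Observability matrix O = [C; CA] = [[4, -6], [4, -6], [12, -18], [12, -18]]
Every row of O is a scalar multiple of row 1 = [4, -6] (multipliers 1, 1, 3, 3), so the rows span a one-dimensional space.
O ≠ 0, hence rank(O) = 1.
rank(O) = 1 < n = 2, so the pair (A, C) is not completely observable.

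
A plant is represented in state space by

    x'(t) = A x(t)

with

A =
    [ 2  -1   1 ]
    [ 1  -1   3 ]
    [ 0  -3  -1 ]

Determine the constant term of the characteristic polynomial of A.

-16

Expand det(sI - A) for the 3×3 matrix.
p(s) = s^3 + 7s - 16.
(Check: constant term = det(-A) = (-1)^3 det A = -16; coefficient of s^2 = -tr A = 0.)
The constant term is -16.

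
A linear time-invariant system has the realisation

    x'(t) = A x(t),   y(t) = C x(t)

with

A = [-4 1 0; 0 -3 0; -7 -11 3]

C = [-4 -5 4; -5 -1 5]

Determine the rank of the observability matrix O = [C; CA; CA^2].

2

CA = [[-12, -33, 12], [-15, -57, 15]]
CA^2 = [[-36, -45, 36], [-45, -9, 45]]
Observability matrix O = [C; CA; CA^2] = [[-4, -5, 4], [-5, -1, 5], [-12, -33, 12], [-15, -57, 15], [-36, -45, 36], [-45, -9, 45]]
The columns c1, c2, c3 of O are linearly dependent: c1 + c3 = 0 (check each entry), so rank(O) ≤ 2.
The 2×2 minor from rows 1, 2, columns 1, 2 is (-4)·(-1) - (-5)·(-5) = 4 - 25 = -21 ≠ 0, so rank(O) = 2.
rank(O) = 2 < n = 3, so the pair (A, C) is not completely observable.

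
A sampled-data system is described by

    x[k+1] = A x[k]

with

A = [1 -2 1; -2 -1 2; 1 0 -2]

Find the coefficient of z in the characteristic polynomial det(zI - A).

-6

Expand det(zI - A) for the 3×3 matrix.
p(z) = z^3 + 2z^2 - 6z - 7.
(Check: constant term = det(-A) = (-1)^3 det A = -7; coefficient of z^2 = -tr A = 2.)
The coefficient of z is -6.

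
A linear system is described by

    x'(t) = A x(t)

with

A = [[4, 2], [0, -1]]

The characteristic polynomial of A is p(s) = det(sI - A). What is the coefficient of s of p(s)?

-3

For a 2×2 matrix, det(sI - A) = s^2 - (tr A)s + det A.
tr A = 3, det A = -4.
So p(s) = s^2 - 3s - 4.
The coefficient of s is -3.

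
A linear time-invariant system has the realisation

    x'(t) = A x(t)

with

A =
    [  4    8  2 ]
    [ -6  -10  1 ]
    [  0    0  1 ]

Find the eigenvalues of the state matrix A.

det(sI - A) = s^3 - (tr A)s^2 + (M11 + M22 + M33)s - det A, where Mii is the 2×2 principal minor of A obtained by deleting row i and column i.
tr A = 4 + (-10) + 1 = -5; M11 = (-10)·1 - 1·0 = -10 - 0 = -10; M22 = 4·1 - 2·0 = 4 - 0 = 4; M33 = 4·(-10) - 8·(-6) = -40 - (-48) = 8; sum of minors = 2.
det A = 4·((-10)·1 - 1·0) - 8·((-6)·1 - 1·0) + 2·((-6)·0 - (-10)·0) = 4·(-10) - 8·(-6) + 2·0 = 8.
So p(s) = det(sI - A) = s^3 + 5s^2 + 2s - 8.
Rational-root test: any integer root divides -8. Testing small divisors, s = 1 works: p(1) = 1 + 5 + 2 + (-8) = 0, so (s - 1) is a factor.
Dividing, p(s) = (s - 1)(s^2 + 6s + 8).
Factor s^2 + 6s + 8: two numbers with sum -6 and product 8 are -2 and -4, so s^2 + 6s + 8 = (s + 2)(s + 4).
Hence p(s) = (s - 1) (s + 2) (s + 4), with roots -4, -2, 1.
At least one eigenvalue has non-negative real part, so the system is not asymptotically stable.

-4, -2, 1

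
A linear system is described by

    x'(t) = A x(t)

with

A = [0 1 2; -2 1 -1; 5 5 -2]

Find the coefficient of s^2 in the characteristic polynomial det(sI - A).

Expand det(sI - A) for the 3×3 matrix.
p(s) = s^3 + s^2 - 5s + 39.
(Check: constant term = det(-A) = (-1)^3 det A = 39; coefficient of s^2 = -tr A = 1.)
The coefficient of s^2 is 1.

1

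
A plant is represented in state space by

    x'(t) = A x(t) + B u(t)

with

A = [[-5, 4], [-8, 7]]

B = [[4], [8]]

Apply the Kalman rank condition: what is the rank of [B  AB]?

1

AB = [[12], [24]]
Controllability matrix C = [B  AB] = [[4, 12], [8, 24]]
Every column of C is a scalar multiple of column 1 = [4, 8] (multipliers 1, 3), so the columns span a one-dimensional space.
C ≠ 0, hence rank(C) = 1.
rank(C) = 1 < n = 2, so the pair (A, B) is not completely controllable.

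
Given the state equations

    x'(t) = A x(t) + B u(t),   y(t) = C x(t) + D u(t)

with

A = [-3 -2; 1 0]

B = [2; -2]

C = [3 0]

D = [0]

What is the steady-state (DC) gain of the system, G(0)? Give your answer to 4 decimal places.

G(0) = C(-A)^{-1}B + D = -C A^{-1} B + D.
det A = 2, so A^{-1} = (1/2)·adj(A) = [[0, 1], [-1/2, -3/2]]
A^{-1} B = [-2, 2]^T
C A^{-1} B = -6
G(0) = D - C A^{-1} B = 0 - (-6) = 6

6.0000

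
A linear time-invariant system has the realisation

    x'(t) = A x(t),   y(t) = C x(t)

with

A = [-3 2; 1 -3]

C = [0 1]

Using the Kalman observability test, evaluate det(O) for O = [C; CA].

-1

CA = [[1, -3]]
Observability matrix O = [C; CA] = [[0, 1], [1, -3]]
det(O) = 0·(-3) - 1·1 = 0 - 1 = -1
Since det(O) ≠ 0, rank(O) = 2 and the system is completely observable.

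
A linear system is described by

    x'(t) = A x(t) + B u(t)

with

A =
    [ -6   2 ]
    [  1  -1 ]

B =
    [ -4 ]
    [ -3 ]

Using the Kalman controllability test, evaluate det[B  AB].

AB = [[18], [-1]]
Controllability matrix C = [B  AB] = [[-4, 18], [-3, -1]]
det(C) = (-4)·(-1) - 18·(-3) = 4 - (-54) = 58
Since det(C) ≠ 0, rank(C) = 2 and the system is completely controllable.

58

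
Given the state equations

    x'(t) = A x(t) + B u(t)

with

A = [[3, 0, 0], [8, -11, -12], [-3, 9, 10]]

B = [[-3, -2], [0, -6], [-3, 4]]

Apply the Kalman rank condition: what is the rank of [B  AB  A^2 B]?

2

AB = [[-9, -6], [12, 2], [-21, -8]]
A^2B = [[-27, -18], [48, 26], [-75, -44]]
Controllability matrix C = [B  AB  A^2B] = [[-3, -2, -9, -6, -27, -18], [0, -6, 12, 2, 48, 26], [-3, 4, -21, -8, -75, -44]]
The rows r1, r2, r3 of C are linearly dependent: -r1 + r2 + r3 = 0 (check each entry), so rank(C) ≤ 2.
The 2×2 minor from rows 1, 2, columns 1, 2 is (-3)·(-6) - (-2)·0 = 18 - 0 = 18 ≠ 0, so rank(C) = 2.
rank(C) = 2 < n = 3, so the pair (A, B) is not completely controllable.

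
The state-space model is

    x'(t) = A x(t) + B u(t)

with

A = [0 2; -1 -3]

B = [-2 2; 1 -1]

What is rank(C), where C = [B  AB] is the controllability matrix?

1

AB = [[2, -2], [-1, 1]]
Controllability matrix C = [B  AB] = [[-2, 2, 2, -2], [1, -1, -1, 1]]
Every column of C is a scalar multiple of column 1 = [-2, 1] (multipliers 1, -1, -1, 1), so the columns span a one-dimensional space.
C ≠ 0, hence rank(C) = 1.
rank(C) = 1 < n = 2, so the pair (A, B) is not completely controllable.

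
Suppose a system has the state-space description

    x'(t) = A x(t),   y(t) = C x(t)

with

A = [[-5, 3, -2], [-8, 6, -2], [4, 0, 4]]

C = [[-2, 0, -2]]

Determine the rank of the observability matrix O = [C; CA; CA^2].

CA = [[2, -6, -4]]
CA^2 = [[22, -30, -8]]
Observability matrix O = [C; CA; CA^2] = [[-2, 0, -2], [2, -6, -4], [22, -30, -8]]
The columns c1, c2, c3 of O are linearly dependent: -c1 - c2 + c3 = 0 (check each entry), so rank(O) ≤ 2.
The 2×2 minor from rows 1, 2, columns 1, 2 is (-2)·(-6) - 0·2 = 12 - 0 = 12 ≠ 0, so rank(O) = 2.
rank(O) = 2 < n = 3, so the pair (A, C) is not completely observable.

2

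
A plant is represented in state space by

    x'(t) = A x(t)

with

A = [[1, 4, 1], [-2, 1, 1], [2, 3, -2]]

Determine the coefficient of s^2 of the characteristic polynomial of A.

Expand det(sI - A) for the 3×3 matrix.
p(s) = s^3 + 21.
(Check: constant term = det(-A) = (-1)^3 det A = 21; coefficient of s^2 = -tr A = 0.)
The coefficient of s^2 is 0.

0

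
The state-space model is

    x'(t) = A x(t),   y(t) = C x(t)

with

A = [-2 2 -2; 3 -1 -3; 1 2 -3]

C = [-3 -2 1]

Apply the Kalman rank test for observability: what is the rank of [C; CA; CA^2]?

CA = [[1, -2, 9]]
CA^2 = [[1, 22, -23]]
Observability matrix O = [C; CA; CA^2] = [[-3, -2, 1], [1, -2, 9], [1, 22, -23]]
det(O) = (-3)·((-2)·(-23) - 9·22) - (-2)·(1·(-23) - 9·1) + 1·(1·22 - (-2)·1) = (-3)·(-152) - (-2)·(-32) + 1·24 = 416 ≠ 0, so rank(O) = 3.
rank(O) = 3 = n, so the pair (A, C) is completely observable.

3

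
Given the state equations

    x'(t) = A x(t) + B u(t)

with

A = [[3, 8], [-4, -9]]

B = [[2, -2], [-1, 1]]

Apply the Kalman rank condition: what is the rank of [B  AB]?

1

AB = [[-2, 2], [1, -1]]
Controllability matrix C = [B  AB] = [[2, -2, -2, 2], [-1, 1, 1, -1]]
Every column of C is a scalar multiple of column 1 = [2, -1] (multipliers 1, -1, -1, 1), so the columns span a one-dimensional space.
C ≠ 0, hence rank(C) = 1.
rank(C) = 1 < n = 2, so the pair (A, B) is not completely controllable.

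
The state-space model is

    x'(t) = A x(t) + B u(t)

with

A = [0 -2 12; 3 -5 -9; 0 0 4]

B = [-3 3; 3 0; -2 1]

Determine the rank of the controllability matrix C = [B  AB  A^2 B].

AB = [[-30, 12], [-6, 0], [-8, 4]]
A^2B = [[-84, 48], [12, 0], [-32, 16]]
Controllability matrix C = [B  AB  A^2B] = [[-3, 3, -30, 12, -84, 48], [3, 0, -6, 0, 12, 0], [-2, 1, -8, 4, -32, 16]]
The rows r1, r2, r3 of C are linearly dependent: -r1 + r2 + 3·r3 = 0 (check each entry), so rank(C) ≤ 2.
The 2×2 minor from rows 1, 2, columns 1, 2 is (-3)·0 - 3·3 = 0 - 9 = -9 ≠ 0, so rank(C) = 2.
rank(C) = 2 < n = 3, so the pair (A, B) is not completely controllable.

2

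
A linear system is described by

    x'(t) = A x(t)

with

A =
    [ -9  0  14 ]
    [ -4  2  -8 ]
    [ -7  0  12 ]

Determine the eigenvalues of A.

-2, 2, 5

det(sI - A) = s^3 - (tr A)s^2 + (M11 + M22 + M33)s - det A, where Mii is the 2×2 principal minor of A obtained by deleting row i and column i.
tr A = (-9) + 2 + 12 = 5; M11 = 2·12 - (-8)·0 = 24 - 0 = 24; M22 = (-9)·12 - 14·(-7) = -108 - (-98) = -10; M33 = (-9)·2 - 0·(-4) = -18 - 0 = -18; sum of minors = -4.
det A = (-9)·(2·12 - (-8)·0) - 0·((-4)·12 - (-8)·(-7)) + 14·((-4)·0 - 2·(-7)) = (-9)·24 - 0·(-104) + 14·14 = -20.
So p(s) = det(sI - A) = s^3 - 5s^2 - 4s + 20.
Rational-root test: any integer root divides 20. Testing small divisors, s = -2 works: p(-2) = -8 + (-20) + 8 + 20 = 0, so (s + 2) is a factor.
Dividing, p(s) = (s + 2)(s^2 - 7s + 10).
Factor s^2 - 7s + 10: two numbers with sum 7 and product 10 are 5 and 2, so s^2 - 7s + 10 = (s - 5)(s - 2).
Hence p(s) = (s - 5) (s - 2) (s + 2), with roots -2, 2, 5.
At least one eigenvalue has non-negative real part, so the system is not asymptotically stable.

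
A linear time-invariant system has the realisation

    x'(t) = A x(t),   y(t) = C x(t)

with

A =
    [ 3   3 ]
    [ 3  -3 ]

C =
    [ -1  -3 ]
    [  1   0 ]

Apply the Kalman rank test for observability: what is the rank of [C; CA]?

2

CA = [[-12, 6], [3, 3]]
Observability matrix O = [C; CA] = [[-1, -3], [1, 0], [-12, 6], [3, 3]]
Take the 2×2 submatrix of O formed by rows 1, 2: [[-1, -3], [1, 0]]. Its determinant is (-1)·0 - (-3)·1 = 0 - (-3) = 3 ≠ 0.
So rank(O) ≥ 2; since O has 2 columns, rank(O) = 2.
rank(O) = 2 = n, so the pair (A, C) is completely observable.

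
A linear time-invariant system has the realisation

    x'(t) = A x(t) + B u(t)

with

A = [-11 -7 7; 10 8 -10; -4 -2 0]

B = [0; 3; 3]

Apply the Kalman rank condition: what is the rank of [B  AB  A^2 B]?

AB = [[0], [-6], [-6]]
A^2B = [[0], [12], [12]]
Controllability matrix C = [B  AB  A^2B] = [[0, 0, 0], [3, -6, 12], [3, -6, 12]]
Every column of C is a scalar multiple of column 1 = [0, 3, 3] (multipliers 1, -2, 4), so the columns span a one-dimensional space.
C ≠ 0, hence rank(C) = 1.
rank(C) = 1 < n = 3, so the pair (A, B) is not completely controllable.

1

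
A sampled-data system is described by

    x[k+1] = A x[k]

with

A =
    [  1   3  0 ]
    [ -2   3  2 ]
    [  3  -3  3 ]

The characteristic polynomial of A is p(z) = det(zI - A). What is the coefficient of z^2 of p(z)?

-7

Expand det(zI - A) for the 3×3 matrix.
p(z) = z^3 - 7z^2 + 27z - 51.
(Check: constant term = det(-A) = (-1)^3 det A = -51; coefficient of z^2 = -tr A = -7.)
The coefficient of z^2 is -7.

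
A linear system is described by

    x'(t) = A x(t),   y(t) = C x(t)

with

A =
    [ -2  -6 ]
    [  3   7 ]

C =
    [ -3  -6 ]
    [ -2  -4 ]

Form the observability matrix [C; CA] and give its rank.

1

CA = [[-12, -24], [-8, -16]]
Observability matrix O = [C; CA] = [[-3, -6], [-2, -4], [-12, -24], [-8, -16]]
Every row of O is a scalar multiple of row 1 = [-3, -6] (multipliers 1, 2/3, 4, 8/3), so the rows span a one-dimensional space.
O ≠ 0, hence rank(O) = 1.
rank(O) = 1 < n = 2, so the pair (A, C) is not completely observable.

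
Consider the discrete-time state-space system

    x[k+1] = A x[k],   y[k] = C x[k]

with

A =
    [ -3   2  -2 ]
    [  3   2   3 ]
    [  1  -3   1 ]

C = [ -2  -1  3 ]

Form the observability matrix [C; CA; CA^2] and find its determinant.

-5107

CA = [[6, -15, 4]]
CA^2 = [[-59, -30, -53]]
Observability matrix O = [C; CA; CA^2] = [[-2, -1, 3], [6, -15, 4], [-59, -30, -53]]
Expanding along the first row, det(O) = (-2)·((-15)·(-53) - 4·(-30)) - (-1)·(6·(-53) - 4·(-59)) + 3·(6·(-30) - (-15)·(-59)) = (-2)·915 - (-1)·(-82) + 3·(-1065) = -5107
Since det(O) ≠ 0, rank(O) = 3 and the system is completely observable.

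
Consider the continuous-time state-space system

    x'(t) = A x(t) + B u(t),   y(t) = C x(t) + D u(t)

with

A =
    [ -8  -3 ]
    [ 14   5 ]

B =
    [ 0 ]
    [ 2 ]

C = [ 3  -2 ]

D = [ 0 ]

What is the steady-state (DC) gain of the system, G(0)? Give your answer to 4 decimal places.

-25.0000

G(0) = C(-A)^{-1}B + D = -C A^{-1} B + D.
det A = 2, so A^{-1} = (1/2)·adj(A) = [[5/2, 3/2], [-7, -4]]
A^{-1} B = [3, -8]^T
C A^{-1} B = 25
G(0) = D - C A^{-1} B = 0 - (25) = -25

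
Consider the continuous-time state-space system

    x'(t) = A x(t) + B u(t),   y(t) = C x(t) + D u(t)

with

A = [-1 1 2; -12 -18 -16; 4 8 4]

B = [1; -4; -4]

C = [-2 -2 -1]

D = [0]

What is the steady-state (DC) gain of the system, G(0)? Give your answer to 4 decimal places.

G(0) = C(-A)^{-1}B + D = -C A^{-1} B + D.
det A = -120, so A^{-1} = (1/-120)·adj(A) = [[-7/15, -1/10, -1/6], [2/15, 1/10, 1/3], [1/5, -1/10, -1/4]]
A^{-1} B = [3/5, -8/5, 8/5]^T
C A^{-1} B = 2/5
G(0) = D - C A^{-1} B = 0 - (2/5) = -2/5 ≈ -0.4000

-0.4000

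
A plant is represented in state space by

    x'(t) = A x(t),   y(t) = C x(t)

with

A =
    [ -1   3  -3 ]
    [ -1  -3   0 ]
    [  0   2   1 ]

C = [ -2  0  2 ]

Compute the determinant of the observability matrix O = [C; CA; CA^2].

568

CA = [[2, -2, 8]]
CA^2 = [[0, 28, 2]]
Observability matrix O = [C; CA; CA^2] = [[-2, 0, 2], [2, -2, 8], [0, 28, 2]]
Expanding along the first row, det(O) = (-2)·((-2)·2 - 8·28) - 0·(2·2 - 8·0) + 2·(2·28 - (-2)·0) = (-2)·(-228) - 0·4 + 2·56 = 568
Since det(O) ≠ 0, rank(O) = 3 and the system is completely observable.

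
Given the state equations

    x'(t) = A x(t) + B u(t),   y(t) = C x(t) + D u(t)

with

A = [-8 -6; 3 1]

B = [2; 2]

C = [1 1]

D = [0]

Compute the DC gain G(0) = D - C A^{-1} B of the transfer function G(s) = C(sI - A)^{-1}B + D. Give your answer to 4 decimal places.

0.8000

G(0) = C(-A)^{-1}B + D = -C A^{-1} B + D.
det A = 10, so A^{-1} = (1/10)·adj(A) = [[1/10, 3/5], [-3/10, -4/5]]
A^{-1} B = [7/5, -11/5]^T
C A^{-1} B = -4/5
G(0) = D - C A^{-1} B = 0 - (-4/5) = 4/5 ≈ 0.8000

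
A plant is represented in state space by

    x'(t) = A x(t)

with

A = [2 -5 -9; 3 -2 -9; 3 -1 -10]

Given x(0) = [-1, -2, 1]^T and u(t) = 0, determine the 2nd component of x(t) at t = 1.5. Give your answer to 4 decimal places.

det(sI - A) = s^3 - (tr A)s^2 + (M11 + M22 + M33)s - det A, where Mii is the 2×2 principal minor of A obtained by deleting row i and column i.
tr A = 2 + (-2) + (-10) = -10; M11 = (-2)·(-10) - (-9)·(-1) = 20 - 9 = 11; M22 = 2·(-10) - (-9)·3 = -20 - (-27) = 7; M33 = 2·(-2) - (-5)·3 = -4 - (-15) = 11; sum of minors = 29.
det A = 2·((-2)·(-10) - (-9)·(-1)) - (-5)·(3·(-10) - (-9)·3) + (-9)·(3·(-1) - (-2)·3) = 2·11 - (-5)·(-3) + (-9)·3 = -20.
So p(s) = det(sI - A) = s^3 + 10s^2 + 29s + 20.
Rational-root test: any integer root divides 20. Testing small divisors, s = -1 works: p(-1) = -1 + 10 + (-29) + 20 = 0, so (s + 1) is a factor.
Dividing, p(s) = (s + 1)(s^2 + 9s + 20).
Factor s^2 + 9s + 20: two numbers with sum -9 and product 20 are -4 and -5, so s^2 + 9s + 20 = (s + 4)(s + 5).
Hence p(s) = (s + 1) (s + 4) (s + 5), with roots -5, -4, -1.
The eigenvalues -5, -4, -1 are distinct and real, so A is diagonalisable and x(t) = e^{At} x(0) = V diag(e^{λ_i t}) V^{-1} x(0), where the columns of V are the eigenvectors.
λ = -5: A - (-5)I = [[7, -5, -9], [3, 3, -9], [3, -1, -5]]. v must be orthogonal to every row; (row 1) × (row 2) = [72, 36, 36], so take v_1 = [2, 1, 1]^T.
λ = -4: A - (-4)I = [[6, -5, -9], [3, 2, -9], [3, -1, -6]]. v must be orthogonal to every row; (row 1) × (row 2) = [63, 27, 27], so take v_2 = [-7, -3, -3]^T.
λ = -1: A - (-1)I = [[3, -5, -9], [3, -1, -9], [3, -1, -9]]. v must be orthogonal to every row; (row 1) × (row 2) = [36, 0, 12], so take v_3 = [3, 0, 1]^T.
V = [v_1 v_2 v_3] = [[2, -7, 3], [1, -3, 0], [1, -3, 1]] has det V = 1, so V^{-1} = adj(V)/det V = [[-3, -2, 9], [-1, -1, 3], [0, -1, 1]].
Modal coordinates z(0) = V^{-1} x(0): (-3)·(-1) + (-2)·(-2) + 9·1 = 16; (-1)·(-1) + (-1)·(-2) + 3·1 = 6; 0·(-1) + (-1)·(-2) + 1·1 = 3; so z(0) = [16, 6, 3]^T.
x_2(t) = Σ_i (v_i)_2 · z_i(0) · e^{λ_i t} (row 2 of V times the modal terms).
x_2(1.5) = 1·16·e^{-5·1.5} + (-3)·6·e^{-4·1.5} + 0·3·e^{-1·1.5} = 16·0.000553 + (-18)·0.002479 + 0·0.223130 = -0.0358.

-0.0358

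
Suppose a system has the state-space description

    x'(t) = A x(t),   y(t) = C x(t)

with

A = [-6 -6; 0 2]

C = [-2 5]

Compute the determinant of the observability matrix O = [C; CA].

CA = [[12, 22]]
Observability matrix O = [C; CA] = [[-2, 5], [12, 22]]
det(O) = (-2)·22 - 5·12 = -44 - 60 = -104
Since det(O) ≠ 0, rank(O) = 2 and the system is completely observable.

-104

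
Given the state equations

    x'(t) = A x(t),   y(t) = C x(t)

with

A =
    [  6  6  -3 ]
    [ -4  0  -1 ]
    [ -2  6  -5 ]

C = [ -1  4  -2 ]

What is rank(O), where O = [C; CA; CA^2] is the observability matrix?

2

CA = [[-18, -18, 9]]
CA^2 = [[-54, -54, 27]]
Observability matrix O = [C; CA; CA^2] = [[-1, 4, -2], [-18, -18, 9], [-54, -54, 27]]
The columns c1, c2, c3 of O are linearly dependent: c2 + 2·c3 = 0 (check each entry), so rank(O) ≤ 2.
The 2×2 minor from rows 1, 2, columns 1, 2 is (-1)·(-18) - 4·(-18) = 18 - (-72) = 90 ≠ 0, so rank(O) = 2.
rank(O) = 2 < n = 3, so the pair (A, C) is not completely observable.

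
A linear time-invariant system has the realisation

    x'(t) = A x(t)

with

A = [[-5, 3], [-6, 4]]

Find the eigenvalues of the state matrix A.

-2, 1

det(sI - A) = s^2 - (tr A)s + det A, with tr A = (-5) + 4 = -1 and det A = (-5)·4 - 3·(-6) = -20 - (-18) = -2.
So p(s) = det(sI - A) = s^2 + s - 2.
Factor s^2 + s - 2: two numbers with sum -1 and product -2 are 1 and -2, so s^2 + s - 2 = (s - 1)(s + 2).
Hence p(s) = (s - 1) (s + 2), with roots -2, 1.
At least one eigenvalue has non-negative real part, so the system is not asymptotically stable.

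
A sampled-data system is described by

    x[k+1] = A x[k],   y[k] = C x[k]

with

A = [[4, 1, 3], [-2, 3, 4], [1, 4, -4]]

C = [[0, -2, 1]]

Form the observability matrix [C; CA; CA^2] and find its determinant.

617

CA = [[5, -2, -12]]
CA^2 = [[12, -49, 55]]
Observability matrix O = [C; CA; CA^2] = [[0, -2, 1], [5, -2, -12], [12, -49, 55]]
Expanding along the first row, det(O) = 0·((-2)·55 - (-12)·(-49)) - (-2)·(5·55 - (-12)·12) + 1·(5·(-49) - (-2)·12) = 0·(-698) - (-2)·419 + 1·(-221) = 617
Since det(O) ≠ 0, rank(O) = 3 and the system is completely observable.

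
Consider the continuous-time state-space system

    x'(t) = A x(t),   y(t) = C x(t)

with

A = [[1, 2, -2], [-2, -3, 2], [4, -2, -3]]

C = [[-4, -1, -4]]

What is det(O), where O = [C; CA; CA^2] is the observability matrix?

CA = [[-18, 3, 18]]
CA^2 = [[48, -81, -12]]
Observability matrix O = [C; CA; CA^2] = [[-4, -1, -4], [-18, 3, 18], [48, -81, -12]]
Expanding along the first row, det(O) = (-4)·(3·(-12) - 18·(-81)) - (-1)·((-18)·(-12) - 18·48) + (-4)·((-18)·(-81) - 3·48) = (-4)·1422 - (-1)·(-648) + (-4)·1314 = -11592
Since det(O) ≠ 0, rank(O) = 3 and the system is completely observable.

-11592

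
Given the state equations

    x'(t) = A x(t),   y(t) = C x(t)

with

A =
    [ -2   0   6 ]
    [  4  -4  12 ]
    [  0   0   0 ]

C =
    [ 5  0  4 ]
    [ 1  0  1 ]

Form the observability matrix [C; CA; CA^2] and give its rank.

CA = [[-10, 0, 30], [-2, 0, 6]]
CA^2 = [[20, 0, -60], [4, 0, -12]]
Observability matrix O = [C; CA; CA^2] = [[5, 0, 4], [1, 0, 1], [-10, 0, 30], [-2, 0, 6], [20, 0, -60], [4, 0, -12]]
Column 2 of O is identically zero, so rank(O) ≤ 2.
The 2×2 minor from rows 1, 2, columns 1, 3 is 5·1 - 4·1 = 5 - 4 = 1 ≠ 0, so rank(O) = 2.
rank(O) = 2 < n = 3, so the pair (A, C) is not completely observable.

2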